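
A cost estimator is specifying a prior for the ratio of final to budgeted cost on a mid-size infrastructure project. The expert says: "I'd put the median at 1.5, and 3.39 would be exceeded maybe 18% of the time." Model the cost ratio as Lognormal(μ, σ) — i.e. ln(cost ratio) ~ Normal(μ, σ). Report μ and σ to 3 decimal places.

If T ~ Lognormal(μ,σ) then ln T ~ Normal(μ,σ), so the p-quantile of ln T is μ + z_p·σ.
ln(1.5) = 0.4055 and ln(3.39) = 1.221; z_{0.5} = 0, z_{0.82} = 0.9154.
σ = (1.221 − 0.4055)/(0.9154 − (0)) = 0.891.
μ = 0.4055 − (0)·0.891 = 0.405.

μ ≈ 0.405, σ ≈ 0.891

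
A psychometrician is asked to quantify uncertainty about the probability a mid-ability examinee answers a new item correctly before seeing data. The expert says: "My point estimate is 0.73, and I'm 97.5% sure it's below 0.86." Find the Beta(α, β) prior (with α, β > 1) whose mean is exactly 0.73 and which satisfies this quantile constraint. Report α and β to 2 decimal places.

With mean 0.73 fixed, write α = 0.73s, β = 0.27s where s = α+β.
Need P(θ < 0.86) = 0.975 under Beta(0.73s, 0.27s). Normal approximation: (q−m)/√(m(1−m)/s) ≈ z_{0.975} = 1.96, so s ≈ 0.73·0.27·(1.96)²/(0.86−0.73)² = 44.8.
At s = 44.8: P(θ<0.86) ≈ 0.986. Adjusting to match 0.975 gives s ≈ 35.82.
So α = 0.73·35.82 ≈ 26.15, β = 0.27·35.82 ≈ 9.67.

α ≈ 26.15, β ≈ 9.67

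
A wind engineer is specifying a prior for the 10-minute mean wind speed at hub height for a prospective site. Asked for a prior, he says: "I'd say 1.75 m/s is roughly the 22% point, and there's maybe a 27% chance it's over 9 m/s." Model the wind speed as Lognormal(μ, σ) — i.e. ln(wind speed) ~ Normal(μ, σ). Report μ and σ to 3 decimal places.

If T ~ Lognormal(μ,σ) then ln T ~ Normal(μ,σ), so the p-quantile of ln T is μ + z_p·σ.
ln(1.75) = 0.5596 and ln(9) = 2.197; z_{0.22} = -0.7722, z_{0.73} = 0.6128.
σ = (2.197 − 0.5596)/(0.6128 − (-0.7722)) = 1.182.
μ = 0.5596 − (-0.7722)·1.182 = 1.473.

μ ≈ 1.473, σ ≈ 1.182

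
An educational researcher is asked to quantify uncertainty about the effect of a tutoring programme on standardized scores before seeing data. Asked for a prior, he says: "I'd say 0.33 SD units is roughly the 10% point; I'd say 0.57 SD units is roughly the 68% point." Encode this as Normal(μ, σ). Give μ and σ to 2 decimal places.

The p-quantile of Normal(μ,σ) is μ + z_p·σ, with z_{0.1} = -1.282 and z_{0.68} = 0.4677.
Eliminate σ: μ = (z₂·x₁ − z₁·x₂)/(z₂ − z₁) = (0.4677·0.33 − (-1.282)·0.57)/1.749 = 0.51.
Then σ = (x₂ − x₁)/(z₂ − z₁) = (0.57 − 0.33)/1.749 = 0.14.

μ = 0.51, σ = 0.14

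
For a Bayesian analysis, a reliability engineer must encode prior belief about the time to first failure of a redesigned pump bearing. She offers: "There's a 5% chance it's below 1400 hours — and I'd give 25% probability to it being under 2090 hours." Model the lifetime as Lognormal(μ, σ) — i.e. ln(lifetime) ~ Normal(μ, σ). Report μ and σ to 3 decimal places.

μ ≈ 7.923, σ ≈ 0.413

If T ~ Lognormal(μ,σ) then ln T ~ Normal(μ,σ), so the p-quantile of ln T is μ + z_p·σ.
ln(1400) = 7.244 and ln(2090) = 7.645; z_{0.05} = -1.645, z_{0.25} = -0.6745.
σ = (7.645 − 7.244)/(-0.6745 − (-1.645)) = 0.413.
μ = 7.244 − (-1.645)·0.413 = 7.923.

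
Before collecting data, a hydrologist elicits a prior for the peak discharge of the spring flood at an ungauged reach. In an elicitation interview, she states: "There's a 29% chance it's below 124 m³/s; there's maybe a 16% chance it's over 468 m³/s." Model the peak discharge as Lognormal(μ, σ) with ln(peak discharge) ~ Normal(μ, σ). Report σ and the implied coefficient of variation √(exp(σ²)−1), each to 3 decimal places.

If T ~ Lognormal(μ,σ) then ln T ~ Normal(μ,σ), so the p-quantile of ln T is μ + z_p·σ.
ln(124) = 4.82 and ln(468) = 6.148; z_{0.29} = -0.5534, z_{0.84} = 0.9945.
σ = (6.148 − 4.82)/(0.9945 − (-0.5534)) = 0.858.
μ = 4.82 − (-0.5534)·0.858 = 5.295.
CV = √(exp(σ²)−1) = √(exp(0.7363)−1) = 1.043.

σ ≈ 0.858, CV ≈ 1.043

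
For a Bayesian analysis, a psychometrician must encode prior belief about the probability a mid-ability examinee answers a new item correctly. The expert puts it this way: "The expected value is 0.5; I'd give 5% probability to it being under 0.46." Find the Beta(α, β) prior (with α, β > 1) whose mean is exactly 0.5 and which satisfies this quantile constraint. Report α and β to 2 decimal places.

α ≈ 210.94, β ≈ 210.94

With mean 0.5 fixed, write α = 0.5s, β = 0.5s where s = α+β.
Need P(θ < 0.46) = 0.05 under Beta(0.5s, 0.5s). Normal approximation: (q−m)/√(m(1−m)/s) ≈ z_{0.05} = -1.64, so s ≈ 0.5·0.5·(-1.64)²/(0.46−0.5)² = 422.7.
At s = 422.7: P(θ<0.46) ≈ 0.050. Adjusting to match 0.05 gives s ≈ 421.89.
So α = 0.5·421.89 ≈ 210.94, β = 0.5·421.89 ≈ 210.94.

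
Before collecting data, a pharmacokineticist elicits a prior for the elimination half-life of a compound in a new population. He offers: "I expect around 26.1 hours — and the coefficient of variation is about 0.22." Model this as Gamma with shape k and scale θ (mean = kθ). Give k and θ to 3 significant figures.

k ≈ 20.7, θ ≈ 1.26

For Gamma(k, scale θ): mean = kθ, variance = kθ², so CV = 1/√k.
CV = 0.22, hence k = 1/CV² = 20.7.
Then θ = mean/k = 26.1/20.7 = 1.26.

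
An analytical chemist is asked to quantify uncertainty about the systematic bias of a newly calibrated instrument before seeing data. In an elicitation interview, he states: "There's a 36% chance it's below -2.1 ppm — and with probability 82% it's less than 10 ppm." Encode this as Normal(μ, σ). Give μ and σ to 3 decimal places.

μ = 1.305, σ = 9.499

For Normal(μ,σ), the p-quantile is μ + z_p·σ. Here z_{0.36} = -0.3585, z_{0.82} = 0.9154.
So -2.1 = μ − 0.3585σ and 10 = μ + 0.9154σ.
Subtracting: σ = (10 − -2.1)/(0.9154 − (-0.3585)) = 9.499.
Then μ = -2.1 − (-0.3585)·9.499 = 1.305.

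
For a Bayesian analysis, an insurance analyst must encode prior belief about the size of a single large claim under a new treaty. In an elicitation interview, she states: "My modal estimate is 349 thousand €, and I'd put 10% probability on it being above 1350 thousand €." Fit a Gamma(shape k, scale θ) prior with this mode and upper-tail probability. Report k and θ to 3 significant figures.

Gamma(k,θ) with k>1 has mode (k−1)θ, so θ = 349/(k−1).
Need P(X < 1350) = 0.9 with θ tied to k this way. Start at k = 2, θ = 349: P(X<1350) ≈ 0.898.
Too low — raise k to concentrate. Iterating converges to k ≈ 2.01.
Then θ = 349/(2.01−1) ≈ 346.

k ≈ 2.01, θ ≈ 346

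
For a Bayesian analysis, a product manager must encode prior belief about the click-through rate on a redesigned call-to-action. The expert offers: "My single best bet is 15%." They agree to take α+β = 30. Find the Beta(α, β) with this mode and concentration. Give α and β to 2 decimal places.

For α,β > 1 the Beta mode is (α−1)/(α+β−2). With α+β = 30, the mode is (α−1)/28.
Set (α−1)/28 = 0.15 → α = 1 + 0.15·28 = 5.20.
β = 30 − α = 24.80.

α = 5.20, β = 24.80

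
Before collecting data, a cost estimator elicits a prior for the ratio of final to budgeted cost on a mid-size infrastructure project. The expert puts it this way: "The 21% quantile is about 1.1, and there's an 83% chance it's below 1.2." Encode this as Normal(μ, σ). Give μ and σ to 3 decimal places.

μ = 1.146, σ = 0.057

The p-quantile of Normal(μ,σ) is μ + z_p·σ, with z_{0.21} = -0.8064 and z_{0.83} = 0.9542.
Eliminate σ: μ = (z₂·x₁ − z₁·x₂)/(z₂ − z₁) = (0.9542·1.1 − (-0.8064)·1.2)/1.761 = 1.146.
Then σ = (x₂ − x₁)/(z₂ − z₁) = (1.2 − 1.1)/1.761 = 0.057.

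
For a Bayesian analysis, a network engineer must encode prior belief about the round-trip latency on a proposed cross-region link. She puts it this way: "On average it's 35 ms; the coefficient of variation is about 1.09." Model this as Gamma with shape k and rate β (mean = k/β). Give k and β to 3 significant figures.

For Gamma(k, rate β): mean = k/β, variance = k/β², so CV = 1/√k.
CV = 1.09, hence k = 1/CV² = 0.842.
Then β = k/mean = 0.842/35 = 0.024.

k ≈ 0.842, β ≈ 0.024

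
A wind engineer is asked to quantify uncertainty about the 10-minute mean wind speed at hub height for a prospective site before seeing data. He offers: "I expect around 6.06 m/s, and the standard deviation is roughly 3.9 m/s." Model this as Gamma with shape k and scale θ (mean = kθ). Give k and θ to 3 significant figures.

k ≈ 2.41, θ ≈ 2.51

For Gamma(k, scale θ): mean = kθ, variance = kθ², so CV = 1/√k.
CV = SD/mean = 3.9/6.06 = 0.6436, hence k = 1/CV² = 2.41.
Then θ = mean/k = 6.06/2.41 = 2.51.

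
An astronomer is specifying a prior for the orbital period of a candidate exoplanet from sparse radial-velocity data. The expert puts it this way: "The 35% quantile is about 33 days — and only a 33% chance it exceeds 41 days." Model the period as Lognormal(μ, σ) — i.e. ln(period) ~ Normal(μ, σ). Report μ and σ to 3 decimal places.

μ ≈ 3.598, σ ≈ 0.263

If T ~ Lognormal(μ,σ) then ln T ~ Normal(μ,σ), so the p-quantile of ln T is μ + z_p·σ.
ln(33) = 3.497 and ln(41) = 3.714; z_{0.35} = -0.3853, z_{0.67} = 0.4399.
σ = (3.714 − 3.497)/(0.4399 − (-0.3853)) = 0.263.
μ = 3.497 − (-0.3853)·0.263 = 3.598.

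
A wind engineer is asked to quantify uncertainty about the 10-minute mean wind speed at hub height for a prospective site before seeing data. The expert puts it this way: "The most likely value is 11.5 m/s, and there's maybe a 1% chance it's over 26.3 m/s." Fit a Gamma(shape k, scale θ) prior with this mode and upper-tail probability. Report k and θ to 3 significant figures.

k ≈ 7.99, θ ≈ 1.65

Gamma(k,θ) with k>1 has mode (k−1)θ, so θ = 11.5/(k−1).
Need P(X < 26.3) = 0.99 with θ tied to k this way. Start at k = 2, θ = 11.5: P(X<26.3) ≈ 0.666.
Too low — raise k to concentrate. Iterating converges to k ≈ 7.99.
Then θ = 11.5/(7.99−1) ≈ 1.65.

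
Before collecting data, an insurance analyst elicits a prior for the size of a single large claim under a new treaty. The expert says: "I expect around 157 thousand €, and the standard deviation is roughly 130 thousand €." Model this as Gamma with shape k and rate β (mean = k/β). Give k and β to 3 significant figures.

For Gamma(k, rate β): mean = k/β, variance = k/β², so CV = 1/√k.
CV = SD/mean = 130/157 = 0.828, hence k = 1/CV² = 1.46.
Then β = k/mean = 1.46/157 = 0.00929.

k ≈ 1.46, β ≈ 0.00929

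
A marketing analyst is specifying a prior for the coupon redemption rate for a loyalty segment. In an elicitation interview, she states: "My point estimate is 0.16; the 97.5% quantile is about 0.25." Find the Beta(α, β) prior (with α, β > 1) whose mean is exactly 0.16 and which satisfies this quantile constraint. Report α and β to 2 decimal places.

α ≈ 12.11, β ≈ 63.56

With mean 0.16 fixed, write α = 0.16s, β = 0.84s where s = α+β.
Need P(θ < 0.25) = 0.975 under Beta(0.16s, 0.84s). Normal approximation: (q−m)/√(m(1−m)/s) ≈ z_{0.975} = 1.96, so s ≈ 0.16·0.84·(1.96)²/(0.25−0.16)² = 63.7.
At s = 63.7: P(θ<0.25) ≈ 0.965. Adjusting to match 0.975 gives s ≈ 75.67.
So α = 0.16·75.67 ≈ 12.11, β = 0.84·75.67 ≈ 63.56.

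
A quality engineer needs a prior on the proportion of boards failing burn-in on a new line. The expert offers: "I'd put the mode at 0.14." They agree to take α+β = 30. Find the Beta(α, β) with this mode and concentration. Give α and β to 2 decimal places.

For α,β > 1 the Beta mode is (α−1)/(α+β−2). With α+β = 30, the mode is (α−1)/28.
Set (α−1)/28 = 0.14 → α = 1 + 0.14·28 = 4.92.
β = 30 − α = 25.08.

α = 4.92, β = 25.08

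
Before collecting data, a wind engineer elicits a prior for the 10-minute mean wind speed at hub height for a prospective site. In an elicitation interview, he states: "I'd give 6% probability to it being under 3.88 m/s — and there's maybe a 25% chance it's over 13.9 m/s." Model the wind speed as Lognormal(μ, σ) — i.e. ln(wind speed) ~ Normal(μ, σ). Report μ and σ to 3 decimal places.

If T ~ Lognormal(μ,σ) then ln T ~ Normal(μ,σ), so the p-quantile of ln T is μ + z_p·σ.
ln(3.88) = 1.356 and ln(13.9) = 2.632; z_{0.06} = -1.555, z_{0.75} = 0.6745.
σ = (2.632 − 1.356)/(0.6745 − (-1.555)) = 0.572.
μ = 1.356 − (-1.555)·0.572 = 2.246.

μ ≈ 2.246, σ ≈ 0.572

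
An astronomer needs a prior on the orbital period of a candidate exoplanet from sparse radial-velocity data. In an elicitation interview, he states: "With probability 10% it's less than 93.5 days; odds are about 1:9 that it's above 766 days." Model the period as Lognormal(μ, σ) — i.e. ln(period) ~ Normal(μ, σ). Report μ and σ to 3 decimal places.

μ ≈ 5.590, σ ≈ 0.821

If T ~ Lognormal(μ,σ) then ln T ~ Normal(μ,σ), so the p-quantile of ln T is μ + z_p·σ.
ln(93.5) = 4.538 and ln(766) = 6.641; z_{0.1} = -1.282, z_{0.9} = 1.282.
σ = (6.641 − 4.538)/(1.282 − (-1.282)) = 0.821.
μ = 4.538 − (-1.282)·0.821 = 5.590.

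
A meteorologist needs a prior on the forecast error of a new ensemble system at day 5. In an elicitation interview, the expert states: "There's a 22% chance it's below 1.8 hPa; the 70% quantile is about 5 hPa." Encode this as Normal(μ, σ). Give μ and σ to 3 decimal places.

μ = 3.706, σ = 2.468

The p-quantile of Normal(μ,σ) is μ + z_p·σ, with z_{0.22} = -0.7722 and z_{0.7} = 0.5244.
Eliminate σ: μ = (z₂·x₁ − z₁·x₂)/(z₂ − z₁) = (0.5244·1.8 − (-0.7722)·5)/1.297 = 3.706.
Then σ = (x₂ − x₁)/(z₂ − z₁) = (5 − 1.8)/1.297 = 2.468.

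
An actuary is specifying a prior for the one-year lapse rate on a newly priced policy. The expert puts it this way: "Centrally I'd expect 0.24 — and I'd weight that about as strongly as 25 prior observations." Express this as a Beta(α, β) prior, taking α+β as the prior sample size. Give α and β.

Under the effective-sample-size interpretation, Beta(α, β) has prior mean α/(α+β) and prior sample size α+β.
So α+β = 25 and α/(α+β) = 0.24, giving α = 0.24·25 = 6 and β = 25 − 6 = 19.

α = 6, β = 19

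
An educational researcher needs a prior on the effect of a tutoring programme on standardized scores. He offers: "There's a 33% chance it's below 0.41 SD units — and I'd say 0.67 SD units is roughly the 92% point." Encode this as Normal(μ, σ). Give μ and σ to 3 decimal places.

For Normal(μ,σ), the p-quantile is μ + z_p·σ. Here z_{0.33} = -0.4399, z_{0.92} = 1.405.
So 0.41 = μ − 0.4399σ and 0.67 = μ + 1.405σ.
Subtracting: σ = (0.67 − 0.41)/(1.405 − (-0.4399)) = 0.141.
Then μ = 0.41 − (-0.4399)·0.141 = 0.472.

μ = 0.472, σ = 0.141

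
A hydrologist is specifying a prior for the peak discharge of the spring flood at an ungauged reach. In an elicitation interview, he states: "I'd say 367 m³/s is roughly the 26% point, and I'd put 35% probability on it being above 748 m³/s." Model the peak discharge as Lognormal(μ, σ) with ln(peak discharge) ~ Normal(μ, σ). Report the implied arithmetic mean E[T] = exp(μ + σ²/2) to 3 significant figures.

E[T] ≈ 728 m³/s

If T ~ Lognormal(μ,σ) then ln T ~ Normal(μ,σ), so the p-quantile of ln T is μ + z_p·σ.
ln(367) = 5.905 and ln(748) = 6.617; z_{0.26} = -0.6433, z_{0.65} = 0.3853.
σ = (6.617 − 5.905)/(0.3853 − (-0.6433)) = 0.692.
μ = 5.905 − (-0.6433)·0.692 = 6.351.
E[T] = exp(μ + σ²/2) = exp(6.351 + 0.2396) = 728 m³/s.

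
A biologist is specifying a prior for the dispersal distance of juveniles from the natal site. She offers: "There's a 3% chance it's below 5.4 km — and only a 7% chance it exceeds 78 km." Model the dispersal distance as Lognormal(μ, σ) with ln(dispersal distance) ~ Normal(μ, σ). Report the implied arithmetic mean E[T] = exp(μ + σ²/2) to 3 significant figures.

E[T] ≈ 33.1 km

If T ~ Lognormal(μ,σ) then ln T ~ Normal(μ,σ), so the p-quantile of ln T is μ + z_p·σ.
ln(5.4) = 1.686 and ln(78) = 4.357; z_{0.03} = -1.881, z_{0.93} = 1.476.
σ = (4.357 − 1.686)/(1.476 − (-1.881)) = 0.796.
μ = 1.686 − (-1.881)·0.796 = 3.183.
E[T] = exp(μ + σ²/2) = exp(3.183 + 0.3164) = 33.1 km.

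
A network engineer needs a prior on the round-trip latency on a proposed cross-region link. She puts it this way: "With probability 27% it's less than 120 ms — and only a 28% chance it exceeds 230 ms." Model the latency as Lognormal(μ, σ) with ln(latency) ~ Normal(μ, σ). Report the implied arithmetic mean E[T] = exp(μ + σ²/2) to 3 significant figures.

If T ~ Lognormal(μ,σ) then ln T ~ Normal(μ,σ), so the p-quantile of ln T is μ + z_p·σ.
ln(120) = 4.787 and ln(230) = 5.438; z_{0.27} = -0.6128, z_{0.72} = 0.5828.
σ = (5.438 − 4.787)/(0.5828 − (-0.6128)) = 0.544.
μ = 4.787 − (-0.6128)·0.544 = 5.121.
E[T] = exp(μ + σ²/2) = exp(5.121 + 0.1480) = 194 ms.

E[T] ≈ 194 ms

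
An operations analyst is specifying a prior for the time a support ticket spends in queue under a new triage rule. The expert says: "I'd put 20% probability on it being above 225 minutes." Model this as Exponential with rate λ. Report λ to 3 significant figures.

P(T > 225.0) = e^(−λ·225.0) = 0.2, so λ = −ln(0.2)/225.0 = 0.00715.

λ ≈ 0.00715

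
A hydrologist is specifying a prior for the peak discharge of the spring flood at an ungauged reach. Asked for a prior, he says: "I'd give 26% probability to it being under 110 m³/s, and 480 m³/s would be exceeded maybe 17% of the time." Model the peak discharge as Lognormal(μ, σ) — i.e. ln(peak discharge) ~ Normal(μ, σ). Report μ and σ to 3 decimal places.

If T ~ Lognormal(μ,σ) then ln T ~ Normal(μ,σ), so the p-quantile of ln T is μ + z_p·σ.
ln(110) = 4.7 and ln(480) = 6.174; z_{0.26} = -0.6433, z_{0.83} = 0.9542.
σ = (6.174 − 4.7)/(0.9542 − (-0.6433)) = 0.922.
μ = 4.7 − (-0.6433)·0.922 = 5.294.

μ ≈ 5.294, σ ≈ 0.922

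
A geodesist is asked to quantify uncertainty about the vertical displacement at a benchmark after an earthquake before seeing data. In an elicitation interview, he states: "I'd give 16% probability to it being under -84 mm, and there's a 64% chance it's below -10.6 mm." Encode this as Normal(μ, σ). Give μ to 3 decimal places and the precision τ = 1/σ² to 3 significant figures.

For Normal(μ,σ), the p-quantile is μ + z_p·σ. Here z_{0.16} = -0.9945, z_{0.64} = 0.3585.
So -84 = μ − 0.9945σ and -10.6 = μ + 0.3585σ.
Subtracting: σ = (-10.6 − -84)/(0.3585 − (-0.9945)) = 54.253.
Then μ = -84 − (-0.9945)·54.253 = -30.048.
Precision τ = 1/σ² = 1/54.25² = 0.00034.

μ = -30.048, τ = 0.00034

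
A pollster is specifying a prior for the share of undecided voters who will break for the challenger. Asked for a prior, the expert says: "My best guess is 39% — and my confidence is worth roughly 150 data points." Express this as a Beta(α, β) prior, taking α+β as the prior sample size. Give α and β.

α = 58.5, β = 91.5

Under the effective-sample-size interpretation, Beta(α, β) has prior mean α/(α+β) and prior sample size α+β.
So α+β = 150 and α/(α+β) = 0.39, giving α = 0.39·150 = 58.5 and β = 150 − 58.5 = 91.5.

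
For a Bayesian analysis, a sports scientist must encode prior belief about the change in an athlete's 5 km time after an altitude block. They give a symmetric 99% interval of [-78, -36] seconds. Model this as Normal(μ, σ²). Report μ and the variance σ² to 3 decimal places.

μ = -57.000, σ² = 66.467

A symmetric 99% interval runs μ ± z·σ with z = 2.576.
Half-width = 21, so σ = 21/2.576 = 8.1527 and σ² = 66.467.
μ is the interval midpoint, -57.000.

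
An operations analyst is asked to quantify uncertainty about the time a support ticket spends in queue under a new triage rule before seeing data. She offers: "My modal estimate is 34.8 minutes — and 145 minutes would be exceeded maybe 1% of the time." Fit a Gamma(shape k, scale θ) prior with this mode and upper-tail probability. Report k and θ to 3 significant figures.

k ≈ 3.03, θ ≈ 17.1

Gamma(k,θ) with k>1 has mode (k−1)θ, so θ = 34.8/(k−1).
Need P(X < 145) = 0.99 with θ tied to k this way. Start at k = 2, θ = 34.8: P(X<145) ≈ 0.920.
Too low — raise k to concentrate. Iterating converges to k ≈ 3.03.
Then θ = 34.8/(3.03−1) ≈ 17.1.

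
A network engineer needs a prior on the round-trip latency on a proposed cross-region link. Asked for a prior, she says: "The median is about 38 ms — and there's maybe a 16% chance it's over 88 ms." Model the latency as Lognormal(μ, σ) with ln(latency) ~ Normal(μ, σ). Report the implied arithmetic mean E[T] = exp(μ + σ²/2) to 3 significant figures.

E[T] ≈ 54.3 ms

If T ~ Lognormal(μ,σ) then ln T ~ Normal(μ,σ), so the p-quantile of ln T is μ + z_p·σ.
ln(38) = 3.638 and ln(88) = 4.477; z_{0.5} = 0, z_{0.84} = 0.9945.
σ = (4.477 − 3.638)/(0.9945 − (0)) = 0.844.
μ = 3.638 − (0)·0.844 = 3.638.
E[T] = exp(μ + σ²/2) = exp(3.638 + 0.3565) = 54.3 ms.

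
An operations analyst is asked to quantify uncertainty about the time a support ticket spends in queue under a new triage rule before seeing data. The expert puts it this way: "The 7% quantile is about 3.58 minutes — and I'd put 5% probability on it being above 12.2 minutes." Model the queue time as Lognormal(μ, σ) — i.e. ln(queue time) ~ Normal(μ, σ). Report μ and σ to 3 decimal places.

μ ≈ 1.855, σ ≈ 0.393

If T ~ Lognormal(μ,σ) then ln T ~ Normal(μ,σ), so the p-quantile of ln T is μ + z_p·σ.
ln(3.58) = 1.275 and ln(12.2) = 2.501; z_{0.07} = -1.476, z_{0.95} = 1.645.
σ = (2.501 − 1.275)/(1.645 − (-1.476)) = 0.393.
μ = 1.275 − (-1.476)·0.393 = 1.855.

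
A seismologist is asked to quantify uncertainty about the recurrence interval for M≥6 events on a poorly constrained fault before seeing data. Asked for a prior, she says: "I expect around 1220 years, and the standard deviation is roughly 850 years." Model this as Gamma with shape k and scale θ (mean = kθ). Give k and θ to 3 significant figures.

k ≈ 2.06, θ ≈ 592

For Gamma(k, scale θ): mean = kθ, variance = kθ², so CV = 1/√k.
CV = SD/mean = 850/1220 = 0.6967, hence k = 1/CV² = 2.06.
Then θ = mean/k = 1220/2.06 = 592.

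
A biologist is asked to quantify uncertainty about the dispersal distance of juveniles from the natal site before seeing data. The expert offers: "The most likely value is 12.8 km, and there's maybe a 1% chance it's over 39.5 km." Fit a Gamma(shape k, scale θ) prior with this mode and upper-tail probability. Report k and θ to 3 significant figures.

k ≈ 4.52, θ ≈ 3.64

Gamma(k,θ) with k>1 has mode (k−1)θ, so θ = 12.8/(k−1).
Need P(X < 39.5) = 0.99 with θ tied to k this way. Start at k = 2, θ = 12.8: P(X<39.5) ≈ 0.813.
Too low — raise k to concentrate. Iterating converges to k ≈ 4.52.
Then θ = 12.8/(4.52−1) ≈ 3.64.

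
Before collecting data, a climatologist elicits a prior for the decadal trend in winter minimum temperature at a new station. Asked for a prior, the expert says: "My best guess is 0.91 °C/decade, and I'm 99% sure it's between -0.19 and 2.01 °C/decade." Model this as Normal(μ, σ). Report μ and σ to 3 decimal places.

μ = 0.910, σ = 0.427

A symmetric 99% interval runs μ ± z·σ with z = 2.576.
Half-width = 1.1, so σ = 1.1/2.576 = 0.427.
μ is the stated best guess, 0.910.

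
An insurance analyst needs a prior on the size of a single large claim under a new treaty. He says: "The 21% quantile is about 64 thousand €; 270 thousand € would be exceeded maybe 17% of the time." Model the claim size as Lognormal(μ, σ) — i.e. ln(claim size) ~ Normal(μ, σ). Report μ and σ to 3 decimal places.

If T ~ Lognormal(μ,σ) then ln T ~ Normal(μ,σ), so the p-quantile of ln T is μ + z_p·σ.
ln(64) = 4.159 and ln(270) = 5.598; z_{0.21} = -0.8064, z_{0.83} = 0.9542.
σ = (5.598 − 4.159)/(0.9542 − (-0.8064)) = 0.818.
μ = 4.159 − (-0.8064)·0.818 = 4.818.

μ ≈ 4.818, σ ≈ 0.818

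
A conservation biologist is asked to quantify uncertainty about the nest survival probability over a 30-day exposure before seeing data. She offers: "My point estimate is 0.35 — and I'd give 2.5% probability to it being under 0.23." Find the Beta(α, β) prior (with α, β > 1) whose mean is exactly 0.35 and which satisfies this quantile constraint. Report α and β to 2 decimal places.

With mean 0.35 fixed, write α = 0.35s, β = 0.65s where s = α+β.
Need P(θ < 0.23) = 0.025 under Beta(0.35s, 0.65s). Normal approximation: (q−m)/√(m(1−m)/s) ≈ z_{0.025} = -1.96, so s ≈ 0.35·0.65·(-1.96)²/(0.23−0.35)² = 60.7.
At s = 60.7: P(θ<0.23) ≈ 0.019. Adjusting to match 0.025 gives s ≈ 54.20.
So α = 0.35·54.20 ≈ 18.97, β = 0.65·54.20 ≈ 35.23.

α ≈ 18.97, β ≈ 35.23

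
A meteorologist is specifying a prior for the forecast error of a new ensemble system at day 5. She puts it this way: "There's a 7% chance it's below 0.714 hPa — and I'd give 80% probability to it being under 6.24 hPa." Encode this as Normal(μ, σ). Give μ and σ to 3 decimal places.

For Normal(μ,σ), the p-quantile is μ + z_p·σ. Here z_{0.07} = -1.476, z_{0.8} = 0.8416.
So 0.714 = μ − 1.476σ and 6.24 = μ + 0.8416σ.
Subtracting: σ = (6.24 − 0.714)/(0.8416 − (-1.476)) = 2.385.
Then μ = 0.714 − (-1.476)·2.385 = 4.233.

μ = 4.233, σ = 2.385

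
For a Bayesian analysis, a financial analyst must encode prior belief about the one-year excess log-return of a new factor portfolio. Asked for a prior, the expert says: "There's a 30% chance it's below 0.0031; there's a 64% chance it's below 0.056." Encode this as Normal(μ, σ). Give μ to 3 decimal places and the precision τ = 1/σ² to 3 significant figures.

For Normal(μ,σ), the p-quantile is μ + z_p·σ. Here z_{0.3} = -0.5244, z_{0.64} = 0.3585.
So 0.0031 = μ − 0.5244σ and 0.056 = μ + 0.3585σ.
Subtracting: σ = (0.056 − 0.0031)/(0.3585 − (-0.5244)) = 0.060.
Then μ = 0.0031 − (-0.5244)·0.060 = 0.035.
Precision τ = 1/σ² = 1/0.05992² = 279.

μ = 0.035, τ = 279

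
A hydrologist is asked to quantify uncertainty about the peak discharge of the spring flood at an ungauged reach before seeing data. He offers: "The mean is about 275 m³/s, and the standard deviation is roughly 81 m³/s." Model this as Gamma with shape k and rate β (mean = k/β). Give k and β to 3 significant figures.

k ≈ 11.5, β ≈ 0.0419

For Gamma(k, rate β): mean = k/β, variance = k/β², so CV = 1/√k.
CV = SD/mean = 81/275 = 0.2945, hence k = 1/CV² = 11.5.
Then β = k/mean = 11.5/275 = 0.0419.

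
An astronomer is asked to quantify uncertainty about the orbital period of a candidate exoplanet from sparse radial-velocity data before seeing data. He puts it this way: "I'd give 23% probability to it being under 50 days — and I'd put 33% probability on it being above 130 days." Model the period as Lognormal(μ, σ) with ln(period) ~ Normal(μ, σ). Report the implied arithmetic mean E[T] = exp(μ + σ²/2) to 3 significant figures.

E[T] ≈ 126 days

If T ~ Lognormal(μ,σ) then ln T ~ Normal(μ,σ), so the p-quantile of ln T is μ + z_p·σ.
ln(50) = 3.912 and ln(130) = 4.868; z_{0.23} = -0.7388, z_{0.67} = 0.4399.
σ = (4.868 − 3.912)/(0.4399 − (-0.7388)) = 0.811.
μ = 3.912 − (-0.7388)·0.811 = 4.511.
E[T] = exp(μ + σ²/2) = exp(4.511 + 0.3285) = 126 days.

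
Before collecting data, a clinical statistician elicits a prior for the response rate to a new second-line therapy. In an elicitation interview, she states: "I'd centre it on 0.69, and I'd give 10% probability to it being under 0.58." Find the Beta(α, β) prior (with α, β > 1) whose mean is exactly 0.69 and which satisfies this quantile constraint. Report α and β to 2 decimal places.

α ≈ 20.73, β ≈ 9.32

With mean 0.69 fixed, write α = 0.69s, β = 0.31s where s = α+β.
Need P(θ < 0.58) = 0.1 under Beta(0.69s, 0.31s). Normal approximation: (q−m)/√(m(1−m)/s) ≈ z_{0.1} = -1.28, so s ≈ 0.69·0.31·(-1.28)²/(0.58−0.69)² = 29.0.
At s = 29.0: P(θ<0.58) ≈ 0.104. Adjusting to match 0.1 gives s ≈ 30.05.
So α = 0.69·30.05 ≈ 20.73, β = 0.31·30.05 ≈ 9.32.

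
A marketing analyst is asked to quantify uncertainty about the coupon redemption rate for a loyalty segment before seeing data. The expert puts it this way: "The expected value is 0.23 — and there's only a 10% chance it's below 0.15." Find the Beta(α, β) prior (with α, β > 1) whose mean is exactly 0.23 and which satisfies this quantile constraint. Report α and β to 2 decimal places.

With mean 0.23 fixed, write α = 0.23s, β = 0.77s where s = α+β.
Need P(θ < 0.15) = 0.1 under Beta(0.23s, 0.77s). Normal approximation: (q−m)/√(m(1−m)/s) ≈ z_{0.1} = -1.28, so s ≈ 0.23·0.77·(-1.28)²/(0.15−0.23)² = 45.4.
At s = 45.4: P(θ<0.15) ≈ 0.089. Adjusting to match 0.1 gives s ≈ 41.51.
So α = 0.23·41.51 ≈ 9.55, β = 0.77·41.51 ≈ 31.96.

α ≈ 9.55, β ≈ 31.96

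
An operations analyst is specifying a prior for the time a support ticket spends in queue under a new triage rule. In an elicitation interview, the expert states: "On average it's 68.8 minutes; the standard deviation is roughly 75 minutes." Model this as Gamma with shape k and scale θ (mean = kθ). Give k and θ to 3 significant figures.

k ≈ 0.842, θ ≈ 81.8

For Gamma(k, scale θ): mean = kθ, variance = kθ², so CV = 1/√k.
CV = SD/mean = 75/68.8 = 1.09, hence k = 1/CV² = 0.842.
Then θ = mean/k = 68.8/0.842 = 81.8.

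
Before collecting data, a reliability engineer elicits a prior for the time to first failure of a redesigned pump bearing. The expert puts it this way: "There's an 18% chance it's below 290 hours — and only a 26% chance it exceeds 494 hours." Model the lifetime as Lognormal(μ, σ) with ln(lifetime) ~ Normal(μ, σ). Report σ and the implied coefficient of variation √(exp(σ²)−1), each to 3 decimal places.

σ ≈ 0.342, CV ≈ 0.352

If T ~ Lognormal(μ,σ) then ln T ~ Normal(μ,σ), so the p-quantile of ln T is μ + z_p·σ.
ln(290) = 5.67 and ln(494) = 6.203; z_{0.18} = -0.9154, z_{0.74} = 0.6433.
σ = (6.203 − 5.67)/(0.6433 − (-0.9154)) = 0.342.
μ = 5.67 − (-0.9154)·0.342 = 5.983.
CV = √(exp(σ²)−1) = √(exp(0.1168)−1) = 0.352.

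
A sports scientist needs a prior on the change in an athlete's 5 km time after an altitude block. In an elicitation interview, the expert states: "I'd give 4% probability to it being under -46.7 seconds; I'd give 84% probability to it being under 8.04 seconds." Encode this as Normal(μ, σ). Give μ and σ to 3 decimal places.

μ = -11.790, σ = 19.941

The p-quantile of Normal(μ,σ) is μ + z_p·σ, with z_{0.04} = -1.751 and z_{0.84} = 0.9945.
Eliminate σ: μ = (z₂·x₁ − z₁·x₂)/(z₂ − z₁) = (0.9945·-46.7 − (-1.751)·8.04)/2.745 = -11.790.
Then σ = (x₂ − x₁)/(z₂ − z₁) = (8.04 − -46.7)/2.745 = 19.941.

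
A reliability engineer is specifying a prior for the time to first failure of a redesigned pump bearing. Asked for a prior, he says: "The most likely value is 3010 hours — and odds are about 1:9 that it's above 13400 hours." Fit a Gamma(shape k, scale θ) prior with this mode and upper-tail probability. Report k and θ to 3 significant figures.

Gamma(k,θ) with k>1 has mode (k−1)θ, so θ = 3010/(k−1).
Need P(X < 13400) = 0.9 with θ tied to k this way. Start at k = 2, θ = 3010: P(X<13400) ≈ 0.936.
Too high — lower k to spread out. Iterating converges to k ≈ 1.81.
Then θ = 3010/(1.81−1) ≈ 3720.

k ≈ 1.81, θ ≈ 3720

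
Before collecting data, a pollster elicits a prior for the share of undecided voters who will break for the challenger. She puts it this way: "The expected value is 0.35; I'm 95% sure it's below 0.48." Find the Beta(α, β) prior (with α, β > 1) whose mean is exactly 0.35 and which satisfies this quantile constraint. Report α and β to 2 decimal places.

With mean 0.35 fixed, write α = 0.35s, β = 0.65s where s = α+β.
Need P(θ < 0.48) = 0.95 under Beta(0.35s, 0.65s). Normal approximation: (q−m)/√(m(1−m)/s) ≈ z_{0.95} = 1.64, so s ≈ 0.35·0.65·(1.64)²/(0.48−0.35)² = 36.4.
At s = 36.4: P(θ<0.48) ≈ 0.946. Adjusting to match 0.95 gives s ≈ 38.13.
So α = 0.35·38.13 ≈ 13.34, β = 0.65·38.13 ≈ 24.78.

α ≈ 13.34, β ≈ 24.78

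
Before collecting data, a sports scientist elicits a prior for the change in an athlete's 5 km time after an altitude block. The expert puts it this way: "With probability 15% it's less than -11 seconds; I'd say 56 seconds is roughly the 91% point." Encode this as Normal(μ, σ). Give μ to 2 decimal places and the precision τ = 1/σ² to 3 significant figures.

μ = 18.21, τ = 0.00126

The p-quantile of Normal(μ,σ) is μ + z_p·σ, with z_{0.15} = -1.036 and z_{0.91} = 1.341.
Eliminate σ: μ = (z₂·x₁ − z₁·x₂)/(z₂ − z₁) = (1.341·-11 − (-1.036)·56)/2.377 = 18.21.
Then σ = (x₂ − x₁)/(z₂ − z₁) = (56 − -11)/2.377 = 28.18.
Precision τ = 1/σ² = 1/28.18² = 0.00126.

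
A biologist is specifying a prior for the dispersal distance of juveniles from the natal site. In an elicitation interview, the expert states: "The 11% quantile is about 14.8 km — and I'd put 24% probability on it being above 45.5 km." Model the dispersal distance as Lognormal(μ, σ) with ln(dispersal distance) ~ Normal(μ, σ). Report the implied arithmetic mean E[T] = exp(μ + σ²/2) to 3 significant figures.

If T ~ Lognormal(μ,σ) then ln T ~ Normal(μ,σ), so the p-quantile of ln T is μ + z_p·σ.
ln(14.8) = 2.695 and ln(45.5) = 3.818; z_{0.11} = -1.227, z_{0.76} = 0.7063.
σ = (3.818 − 2.695)/(0.7063 − (-1.227)) = 0.581.
μ = 2.695 − (-1.227)·0.581 = 3.407.
E[T] = exp(μ + σ²/2) = exp(3.407 + 0.1688) = 35.7 km.

E[T] ≈ 35.7 km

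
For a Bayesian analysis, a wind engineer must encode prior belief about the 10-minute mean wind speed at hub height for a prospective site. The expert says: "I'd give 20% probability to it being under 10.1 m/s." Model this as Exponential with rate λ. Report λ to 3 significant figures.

λ ≈ 0.0221

P(T < 10.1) = 1 − e^(−λ·10.1) = 0.2, so λ = −ln(1−0.2)/10.1 = −ln(0.8)/10.1 = 0.0221.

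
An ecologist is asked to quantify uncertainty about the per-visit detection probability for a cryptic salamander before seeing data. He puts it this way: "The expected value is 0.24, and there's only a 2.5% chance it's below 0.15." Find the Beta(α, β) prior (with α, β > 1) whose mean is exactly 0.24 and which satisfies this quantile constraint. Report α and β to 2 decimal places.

α ≈ 17.57, β ≈ 55.63

With mean 0.24 fixed, write α = 0.24s, β = 0.76s where s = α+β.
Need P(θ < 0.15) = 0.025 under Beta(0.24s, 0.76s). Normal approximation: (q−m)/√(m(1−m)/s) ≈ z_{0.025} = -1.96, so s ≈ 0.24·0.76·(-1.96)²/(0.15−0.24)² = 86.5.
At s = 86.5: P(θ<0.15) ≈ 0.016. Adjusting to match 0.025 gives s ≈ 73.20.
So α = 0.24·73.20 ≈ 17.57, β = 0.76·73.20 ≈ 55.63.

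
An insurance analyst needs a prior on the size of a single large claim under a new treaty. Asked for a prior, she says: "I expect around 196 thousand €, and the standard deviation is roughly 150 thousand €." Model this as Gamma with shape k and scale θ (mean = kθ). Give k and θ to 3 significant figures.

For Gamma(k, scale θ): mean = kθ, variance = kθ², so CV = 1/√k.
CV = SD/mean = 150/196 = 0.7653, hence k = 1/CV² = 1.71.
Then θ = mean/k = 196/1.71 = 115.

k ≈ 1.71, θ ≈ 115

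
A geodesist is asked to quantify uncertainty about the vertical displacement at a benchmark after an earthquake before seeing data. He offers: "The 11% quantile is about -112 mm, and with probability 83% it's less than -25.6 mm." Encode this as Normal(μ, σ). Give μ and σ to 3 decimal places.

For Normal(μ,σ), the p-quantile is μ + z_p·σ. Here z_{0.11} = -1.227, z_{0.83} = 0.9542.
So -112 = μ − 1.227σ and -25.6 = μ + 0.9542σ.
Subtracting: σ = (-25.6 − -112)/(0.9542 − (-1.227)) = 39.620.
Then μ = -112 − (-1.227)·39.620 = -63.404.

μ = -63.404, σ = 39.620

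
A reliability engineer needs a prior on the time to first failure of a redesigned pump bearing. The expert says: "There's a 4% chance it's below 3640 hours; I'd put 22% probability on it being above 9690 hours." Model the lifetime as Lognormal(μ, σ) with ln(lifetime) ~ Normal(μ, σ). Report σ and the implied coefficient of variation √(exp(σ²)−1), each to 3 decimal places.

If T ~ Lognormal(μ,σ) then ln T ~ Normal(μ,σ), so the p-quantile of ln T is μ + z_p·σ.
ln(3640) = 8.2 and ln(9690) = 9.179; z_{0.04} = -1.751, z_{0.78} = 0.7722.
σ = (9.179 − 8.2)/(0.7722 − (-1.751)) = 0.388.
μ = 8.2 − (-1.751)·0.388 = 8.879.
CV = √(exp(σ²)−1) = √(exp(0.1506)−1) = 0.403.

σ ≈ 0.388, CV ≈ 0.403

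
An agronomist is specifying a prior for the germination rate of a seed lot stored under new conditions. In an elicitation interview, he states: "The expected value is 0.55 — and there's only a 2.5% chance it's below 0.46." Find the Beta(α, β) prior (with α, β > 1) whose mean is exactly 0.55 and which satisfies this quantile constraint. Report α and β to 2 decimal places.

With mean 0.55 fixed, write α = 0.55s, β = 0.45s where s = α+β.
Need P(θ < 0.46) = 0.025 under Beta(0.55s, 0.45s). Normal approximation: (q−m)/√(m(1−m)/s) ≈ z_{0.025} = -1.96, so s ≈ 0.55·0.45·(-1.96)²/(0.46−0.55)² = 117.4.
At s = 117.4: P(θ<0.46) ≈ 0.025. Adjusting to match 0.025 gives s ≈ 118.06.
So α = 0.55·118.06 ≈ 64.93, β = 0.45·118.06 ≈ 53.13.

α ≈ 64.93, β ≈ 53.13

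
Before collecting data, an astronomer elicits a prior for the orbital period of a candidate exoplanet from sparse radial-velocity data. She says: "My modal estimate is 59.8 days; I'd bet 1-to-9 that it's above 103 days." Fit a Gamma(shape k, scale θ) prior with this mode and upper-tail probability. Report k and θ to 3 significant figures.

Gamma(k,θ) with k>1 has mode (k−1)θ, so θ = 59.8/(k−1).
Need P(X < 103) = 0.9 with θ tied to k this way. Start at k = 2, θ = 59.8: P(X<103) ≈ 0.514.
Too low — raise k to concentrate. Iterating converges to k ≈ 7.41.
Then θ = 59.8/(7.41−1) ≈ 9.33.

k ≈ 7.41, θ ≈ 9.33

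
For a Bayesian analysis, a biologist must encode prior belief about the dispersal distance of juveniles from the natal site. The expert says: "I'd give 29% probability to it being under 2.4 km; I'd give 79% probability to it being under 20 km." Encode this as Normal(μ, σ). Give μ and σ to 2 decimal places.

The p-quantile of Normal(μ,σ) is μ + z_p·σ, with z_{0.29} = -0.5534 and z_{0.79} = 0.8064.
Eliminate σ: μ = (z₂·x₁ − z₁·x₂)/(z₂ − z₁) = (0.8064·2.4 − (-0.5534)·20)/1.36 = 9.56.
Then σ = (x₂ − x₁)/(z₂ − z₁) = (20 − 2.4)/1.36 = 12.94.

μ = 9.56, σ = 12.94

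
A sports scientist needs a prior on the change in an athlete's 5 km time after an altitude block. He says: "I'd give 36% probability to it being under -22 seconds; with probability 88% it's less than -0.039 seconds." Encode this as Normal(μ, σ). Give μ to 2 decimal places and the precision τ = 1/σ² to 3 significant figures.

μ = -16.87, τ = 0.00488

The p-quantile of Normal(μ,σ) is μ + z_p·σ, with z_{0.36} = -0.3585 and z_{0.88} = 1.175.
Eliminate σ: μ = (z₂·x₁ − z₁·x₂)/(z₂ − z₁) = (1.175·-22 − (-0.3585)·-0.039)/1.533 = -16.87.
Then σ = (x₂ − x₁)/(z₂ − z₁) = (-0.039 − -22)/1.533 = 14.32.
Precision τ = 1/σ² = 1/14.32² = 0.00488.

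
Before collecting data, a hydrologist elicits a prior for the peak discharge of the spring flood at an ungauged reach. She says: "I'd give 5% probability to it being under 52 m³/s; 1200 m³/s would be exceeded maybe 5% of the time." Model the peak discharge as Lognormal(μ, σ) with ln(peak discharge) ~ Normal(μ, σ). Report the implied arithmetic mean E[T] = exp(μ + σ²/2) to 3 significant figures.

If T ~ Lognormal(μ,σ) then ln T ~ Normal(μ,σ), so the p-quantile of ln T is μ + z_p·σ.
ln(52) = 3.951 and ln(1200) = 7.09; z_{0.05} = -1.645, z_{0.95} = 1.645.
σ = (7.09 − 3.951)/(1.645 − (-1.645)) = 0.954.
μ = 3.951 − (-1.645)·0.954 = 5.521.
E[T] = exp(μ + σ²/2) = exp(5.521 + 0.4552) = 394 m³/s.

E[T] ≈ 394 m³/s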